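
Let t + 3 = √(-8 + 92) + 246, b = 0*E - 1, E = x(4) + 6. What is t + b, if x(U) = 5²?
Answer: 242 + 2*√21 ≈ 251.17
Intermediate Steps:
x(U) = 25
E = 31 (E = 25 + 6 = 31)
b = -1 (b = 0*31 - 1 = 0 - 1 = -1)
t = 243 + 2*√21 (t = -3 + (√(-8 + 92) + 246) = -3 + (√84 + 246) = -3 + (2*√21 + 246) = -3 + (246 + 2*√21) = 243 + 2*√21 ≈ 252.17)
t + b = (243 + 2*√21) - 1 = 242 + 2*√21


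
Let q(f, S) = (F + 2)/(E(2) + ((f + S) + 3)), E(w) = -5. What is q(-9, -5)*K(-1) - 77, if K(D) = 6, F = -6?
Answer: -151/2 ≈ -75.500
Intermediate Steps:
q(f, S) = -4/(-2 + S + f) (q(f, S) = (-6 + 2)/(-5 + ((f + S) + 3)) = -4/(-5 + ((S + f) + 3)) = -4/(-5 + (3 + S + f)) = -4/(-2 + S + f))
q(-9, -5)*K(-1) - 77 = -4/(-2 - 5 - 9)*6 - 77 = -4/(-16)*6 - 77 = -4*(-1/16)*6 - 77 = (¼)*6 - 77 = 3/2 - 77 = -151/2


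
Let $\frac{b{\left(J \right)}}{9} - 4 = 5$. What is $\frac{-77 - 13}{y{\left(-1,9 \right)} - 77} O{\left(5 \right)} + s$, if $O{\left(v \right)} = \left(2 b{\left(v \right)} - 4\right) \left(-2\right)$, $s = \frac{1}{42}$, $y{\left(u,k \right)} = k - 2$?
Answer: $- \frac{17063}{42} \approx -406.26$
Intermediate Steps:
$b{\left(J \right)} = 81$ ($b{\left(J \right)} = 36 + 9 \cdot 5 = 36 + 45 = 81$)
$y{\left(u,k \right)} = -2 + k$ ($y{\left(u,k \right)} = k - 2 = -2 + k$)
$s = \frac{1}{42} \approx 0.02381$
$O{\left(v \right)} = -316$ ($O{\left(v \right)} = \left(2 \cdot 81 - 4\right) \left(-2\right) = \left(162 - 4\right) \left(-2\right) = 158 \left(-2\right) = -316$)
$\frac{-77 - 13}{y{\left(-1,9 \right)} - 77} O{\left(5 \right)} + s = \frac{-77 - 13}{\left(-2 + 9\right) - 77} \left(-316\right) + \frac{1}{42} = - \frac{90}{7 - 77} \left(-316\right) + \frac{1}{42} = - \frac{90}{-70} \left(-316\right) + \frac{1}{42} = \left(-90\right) \left(- \frac{1}{70}\right) \left(-316\right) + \frac{1}{42} = \frac{9}{7} \left(-316\right) + \frac{1}{42} = - \frac{2844}{7} + \frac{1}{42} = - \frac{17063}{42}$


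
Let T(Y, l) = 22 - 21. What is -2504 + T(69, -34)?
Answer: -2503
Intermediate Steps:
T(Y, l) = 1
-2504 + T(69, -34) = -2504 + 1 = -2503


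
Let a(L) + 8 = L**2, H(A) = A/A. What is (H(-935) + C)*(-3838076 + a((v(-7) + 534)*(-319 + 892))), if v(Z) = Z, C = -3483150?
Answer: -317602744868997793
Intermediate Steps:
H(A) = 1
a(L) = -8 + L**2
(H(-935) + C)*(-3838076 + a((v(-7) + 534)*(-319 + 892))) = (1 - 3483150)*(-3838076 + (-8 + ((-7 + 534)*(-319 + 892))**2)) = -3483149*(-3838076 + (-8 + (527*573)**2)) = -3483149*(-3838076 + (-8 + 301971**2)) = -3483149*(-3838076 + (-8 + 91186484841)) = -3483149*(-3838076 + 91186484833) = -3483149*91182646757 = -317602744868997793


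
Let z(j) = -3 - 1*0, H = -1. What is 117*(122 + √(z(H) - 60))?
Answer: 14274 + 351*I*√7 ≈ 14274.0 + 928.66*I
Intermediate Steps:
z(j) = -3 (z(j) = -3 + 0 = -3)
117*(122 + √(z(H) - 60)) = 117*(122 + √(-3 - 60)) = 117*(122 + √(-63)) = 117*(122 + 3*I*√7) = 14274 + 351*I*√7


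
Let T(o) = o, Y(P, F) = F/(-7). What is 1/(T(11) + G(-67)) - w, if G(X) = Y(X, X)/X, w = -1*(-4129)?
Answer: -313797/76 ≈ -4128.9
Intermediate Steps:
Y(P, F) = -F/7 (Y(P, F) = F*(-⅐) = -F/7)
w = 4129
G(X) = -⅐ (G(X) = (-X/7)/X = -⅐)
1/(T(11) + G(-67)) - w = 1/(11 - ⅐) - 1*4129 = 1/(76/7) - 4129 = 7/76 - 4129 = -313797/76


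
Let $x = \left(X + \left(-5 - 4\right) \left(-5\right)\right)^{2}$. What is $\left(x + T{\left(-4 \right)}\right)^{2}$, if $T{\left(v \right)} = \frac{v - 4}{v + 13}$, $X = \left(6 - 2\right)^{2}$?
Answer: $\frac{1120977361}{81} \approx 1.3839 \cdot 10^{7}$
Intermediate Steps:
$X = 16$ ($X = 4^{2} = 16$)
$T{\left(v \right)} = \frac{-4 + v}{13 + v}$
$x = 3721$ ($x = \left(16 + \left(-5 - 4\right) \left(-5\right)\right)^{2} = \left(16 - -45\right)^{2} = \left(16 + 45\right)^{2} = 61^{2} = 3721$)
$\left(x + T{\left(-4 \right)}\right)^{2} = \left(3721 + \frac{-4 - 4}{13 - 4}\right)^{2} = \left(3721 + \frac{1}{9} \left(-8\right)\right)^{2} = \left(3721 - \frac{8}{9}\right)^{2} = \left(\frac{33481}{9}\right)^{2} = \frac{1120977361}{81}$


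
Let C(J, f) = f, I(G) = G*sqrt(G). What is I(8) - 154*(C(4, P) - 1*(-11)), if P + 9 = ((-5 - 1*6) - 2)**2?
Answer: -26334 + 16*sqrt(2) ≈ -26311.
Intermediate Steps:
P = 160 (P = -9 + ((-5 - 1*6) - 2)**2 = -9 + ((-5 - 6) - 2)**2 = -9 + (-11 - 2)**2 = -9 + (-13)**2 = -9 + 169 = 160)
I(G) = G**(3/2)
I(8) - 154*(C(4, P) - 1*(-11)) = 8**(3/2) - 154*(160 - 1*(-11)) = 16*sqrt(2) - 154*(160 + 11) = 16*sqrt(2) - 154*171 = 16*sqrt(2) - 26334 = -26334 + 16*sqrt(2)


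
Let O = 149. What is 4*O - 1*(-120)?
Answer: 716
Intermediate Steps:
4*O - 1*(-120) = 4*149 - 1*(-120) = 596 + 120 = 716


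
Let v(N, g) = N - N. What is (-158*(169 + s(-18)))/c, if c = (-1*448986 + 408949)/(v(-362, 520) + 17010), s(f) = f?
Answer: 405824580/40037 ≈ 10136.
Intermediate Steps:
v(N, g) = 0
c = -40037/17010 (c = (-1*448986 + 408949)/(0 + 17010) = (-448986 + 408949)/17010 = -40037*1/17010 = -40037/17010 ≈ -2.3537)
(-158*(169 + s(-18)))/c = (-158*(169 - 18))/(-40037/17010) = -158*151*(-17010/40037) = -23858*(-17010/40037) = 405824580/40037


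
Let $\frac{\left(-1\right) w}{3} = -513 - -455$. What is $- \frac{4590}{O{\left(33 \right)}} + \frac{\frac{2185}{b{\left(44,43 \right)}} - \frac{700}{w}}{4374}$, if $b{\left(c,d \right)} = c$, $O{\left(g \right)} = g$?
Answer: $- \frac{2328717865}{16743672} \approx -139.08$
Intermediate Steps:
$w = 174$ ($w = - 3 \left(-513 - -455\right) = - 3 \left(-513 + 455\right) = \left(-3\right) \left(-58\right) = 174$)
$- \frac{4590}{O{\left(33 \right)}} + \frac{\frac{2185}{b{\left(44,43 \right)}} - \frac{700}{w}}{4374} = - \frac{4590}{33} + \frac{\frac{2185}{44} - \frac{700}{174}}{4374} = \left(-4590\right) \frac{1}{33} + \left(2185 \cdot \frac{1}{44} - \frac{350}{87}\right) \frac{1}{4374} = - \frac{1530}{11} + \left(\frac{2185}{44} - \frac{350}{87}\right) \frac{1}{4374} = - \frac{1530}{11} + \frac{174695}{3828} \cdot \frac{1}{4374} = - \frac{1530}{11} + \frac{174695}{16743672} = - \frac{2328717865}{16743672}$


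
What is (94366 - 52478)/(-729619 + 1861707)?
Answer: 5236/141511 ≈ 0.037001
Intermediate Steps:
(94366 - 52478)/(-729619 + 1861707) = 41888/1132088 = 41888*(1/1132088) = 5236/141511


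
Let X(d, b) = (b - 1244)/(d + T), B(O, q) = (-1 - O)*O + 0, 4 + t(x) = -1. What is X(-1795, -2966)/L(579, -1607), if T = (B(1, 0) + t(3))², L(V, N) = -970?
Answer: -421/169362 ≈ -0.0024858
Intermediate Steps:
t(x) = -5 (t(x) = -4 - 1 = -5)
B(O, q) = O*(-1 - O) (B(O, q) = O*(-1 - O) + 0 = O*(-1 - O))
T = 49 (T = (-1*1*(1 + 1) - 5)² = (-1*1*2 - 5)² = (-2 - 5)² = (-7)² = 49)
X(d, b) = (-1244 + b)/(49 + d) (X(d, b) = (b - 1244)/(d + 49) = (-1244 + b)/(49 + d))
X(-1795, -2966)/L(579, -1607) = ((-1244 - 2966)/(49 - 1795))/(-970) = (-4210/(-1746))*(-1/970) = -1/1746*(-4210)*(-1/970) = (2105/873)*(-1/970) = -421/169362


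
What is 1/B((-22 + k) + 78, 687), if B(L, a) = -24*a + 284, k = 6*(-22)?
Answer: -1/16204 ≈ -6.1713e-5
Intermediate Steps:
k = -132
B(L, a) = 284 - 24*a
1/B((-22 + k) + 78, 687) = 1/(284 - 24*687) = 1/(284 - 16488) = 1/(-16204) = -1/16204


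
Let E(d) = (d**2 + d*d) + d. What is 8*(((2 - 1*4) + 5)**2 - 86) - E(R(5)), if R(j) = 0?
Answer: -616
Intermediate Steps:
E(d) = d + 2*d**2 (E(d) = (d**2 + d**2) + d = 2*d**2 + d = d + 2*d**2)
8*(((2 - 1*4) + 5)**2 - 86) - E(R(5)) = 8*(((2 - 1*4) + 5)**2 - 86) - 0*(1 + 2*0) = 8*(((2 - 4) + 5)**2 - 86) - 0*(1 + 0) = 8*((-2 + 5)**2 - 86) - 0 = 8*(3**2 - 86) - 1*0 = 8*(9 - 86) + 0 = 8*(-77) + 0 = -616 + 0 = -616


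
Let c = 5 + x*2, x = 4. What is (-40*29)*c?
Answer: -15080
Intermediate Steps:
c = 13 (c = 5 + 4*2 = 5 + 8 = 13)
(-40*29)*c = -40*29*13 = -1160*13 = -15080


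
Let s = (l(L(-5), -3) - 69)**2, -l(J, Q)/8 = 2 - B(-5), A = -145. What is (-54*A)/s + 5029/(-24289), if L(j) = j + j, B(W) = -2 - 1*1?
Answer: 1219003/2696987 ≈ 0.45199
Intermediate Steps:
B(W) = -3 (B(W) = -2 - 1 = -3)
L(j) = 2*j
l(J, Q) = -40 (l(J, Q) = -8*(2 - 1*(-3)) = -8*(2 + 3) = -8*5 = -40)
s = 11881 (s = (-40 - 69)**2 = (-109)**2 = 11881)
(-54*A)/s + 5029/(-24289) = -54*(-145)/11881 + 5029/(-24289) = 7830*(1/11881) + 5029*(-1/24289) = 7830/11881 - 47/227 = 1219003/2696987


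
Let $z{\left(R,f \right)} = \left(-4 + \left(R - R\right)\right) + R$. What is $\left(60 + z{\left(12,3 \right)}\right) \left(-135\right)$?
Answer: $-9180$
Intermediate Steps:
$z{\left(R,f \right)} = -4 + R$ ($z{\left(R,f \right)} = \left(-4 + 0\right) + R = -4 + R$)
$\left(60 + z{\left(12,3 \right)}\right) \left(-135\right) = \left(60 + \left(-4 + 12\right)\right) \left(-135\right) = \left(60 + 8\right) \left(-135\right) = 68 \left(-135\right) = -9180$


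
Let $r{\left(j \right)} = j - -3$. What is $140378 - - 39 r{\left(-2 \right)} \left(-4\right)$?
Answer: $140222$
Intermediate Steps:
$r{\left(j \right)} = 3 + j$ ($r{\left(j \right)} = j + 3 = 3 + j$)
$140378 - - 39 r{\left(-2 \right)} \left(-4\right) = 140378 - - 39 \left(3 - 2\right) \left(-4\right) = 140378 - \left(-39\right) 1 \left(-4\right) = 140378 - \left(-39\right) \left(-4\right) = 140378 - 156 = 140222$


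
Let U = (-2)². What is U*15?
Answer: 60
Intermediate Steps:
U = 4
U*15 = 4*15 = 60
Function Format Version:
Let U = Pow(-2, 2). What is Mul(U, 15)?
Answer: 60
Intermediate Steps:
U = 4
Mul(U, 15) = Mul(4, 15) = 60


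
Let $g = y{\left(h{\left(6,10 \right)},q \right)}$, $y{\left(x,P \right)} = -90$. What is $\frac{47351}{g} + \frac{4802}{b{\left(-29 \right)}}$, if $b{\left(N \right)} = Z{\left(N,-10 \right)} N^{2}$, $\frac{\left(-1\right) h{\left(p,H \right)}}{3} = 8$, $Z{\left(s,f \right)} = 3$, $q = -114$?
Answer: $- \frac{39678131}{75690} \approx -524.22$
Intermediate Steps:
$h{\left(p,H \right)} = -24$ ($h{\left(p,H \right)} = \left(-3\right) 8 = -24$)
$g = -90$
$b{\left(N \right)} = 3 N^{2}$
$\frac{47351}{g} + \frac{4802}{b{\left(-29 \right)}} = \frac{47351}{-90} + \frac{4802}{3 \left(-29\right)^{2}} = 47351 \left(- \frac{1}{90}\right) + \frac{4802}{3 \cdot 841} = - \frac{47351}{90} + \frac{4802}{2523} = - \frac{39678131}{75690}$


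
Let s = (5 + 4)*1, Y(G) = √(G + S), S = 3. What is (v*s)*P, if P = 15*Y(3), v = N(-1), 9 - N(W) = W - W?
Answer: 1215*√6 ≈ 2976.1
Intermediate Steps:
N(W) = 9 (N(W) = 9 - (W - W) = 9 - 1*0 = 9 + 0 = 9)
v = 9
Y(G) = √(3 + G) (Y(G) = √(G + 3) = √(3 + G))
s = 9 (s = 9*1 = 9)
P = 15*√6 (P = 15*√(3 + 3) = 15*√6 ≈ 36.742)
(v*s)*P = (9*9)*(15*√6) = 81*(15*√6) = 1215*√6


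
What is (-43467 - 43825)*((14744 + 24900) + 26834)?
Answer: -5802997576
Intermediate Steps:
(-43467 - 43825)*((14744 + 24900) + 26834) = -87292*(39644 + 26834) = -87292*66478 = -5802997576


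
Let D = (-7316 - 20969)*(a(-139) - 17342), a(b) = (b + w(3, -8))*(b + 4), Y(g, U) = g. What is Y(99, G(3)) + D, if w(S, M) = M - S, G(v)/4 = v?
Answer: -82252681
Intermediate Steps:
G(v) = 4*v
a(b) = (-11 + b)*(4 + b) (a(b) = (b + (-8 - 1*3))*(b + 4) = (b + (-8 - 3))*(4 + b) = (b - 11)*(4 + b) = (-11 + b)*(4 + b))
D = -82252780 (D = (-7316 - 20969)*((-44 + (-139)² - 7*(-139)) - 17342) = -28285*((-44 + 19321 + 973) - 17342) = -28285*(20250 - 17342) = -28285*2908 = -82252780)
Y(99, G(3)) + D = 99 - 82252780 = -82252681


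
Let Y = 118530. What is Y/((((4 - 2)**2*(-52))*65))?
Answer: -11853/1352 ≈ -8.7670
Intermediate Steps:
Y/((((4 - 2)**2*(-52))*65)) = 118530/((((4 - 2)**2*(-52))*65)) = 118530/(((2**2*(-52))*65)) = 118530/(((4*(-52))*65)) = 118530/((-208*65)) = 118530/(-13520) = 118530*(-1/13520) = -11853/1352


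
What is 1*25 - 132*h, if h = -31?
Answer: 4117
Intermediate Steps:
1*25 - 132*h = 1*25 - 132*(-31) = 25 + 4092 = 4117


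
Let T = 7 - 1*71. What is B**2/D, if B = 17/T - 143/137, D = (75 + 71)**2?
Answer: 131813361/1638727696384 ≈ 8.0436e-5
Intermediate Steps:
T = -64 (T = 7 - 71 = -64)
D = 21316 (D = 146**2 = 21316)
B = -11481/8768 (B = 17/(-64) - 143/137 = 17*(-1/64) - 143*1/137 = -17/64 - 143/137 = -11481/8768 ≈ -1.3094)
B**2/D = (-11481/8768)**2/21316 = (131813361/76877824)*(1/21316) = 131813361/1638727696384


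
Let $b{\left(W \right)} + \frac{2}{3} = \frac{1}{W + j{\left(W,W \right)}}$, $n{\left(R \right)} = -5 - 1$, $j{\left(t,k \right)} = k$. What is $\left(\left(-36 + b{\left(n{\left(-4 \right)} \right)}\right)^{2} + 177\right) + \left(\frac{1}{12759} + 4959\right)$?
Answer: $\frac{1324192831}{204144} \approx 6486.6$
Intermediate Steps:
$n{\left(R \right)} = -6$ ($n{\left(R \right)} = -5 - 1 = -6$)
$b{\left(W \right)} = - \frac{2}{3} + \frac{1}{2 W}$ ($b{\left(W \right)} = - \frac{2}{3} + \frac{1}{W + W} = - \frac{2}{3} + \frac{1}{2 W}$)
$\left(\left(-36 + b{\left(n{\left(-4 \right)} \right)}\right)^{2} + 177\right) + \left(\frac{1}{12759} + 4959\right) = \left(\left(-36 + \frac{3 - -24}{6 \left(-6\right)}\right)^{2} + 177\right) + \left(\frac{1}{12759} + 4959\right) = \left(\left(-36 + \frac{1}{6} \left(- \frac{1}{6}\right) \left(3 + 24\right)\right)^{2} + 177\right) + \left(\frac{1}{12759} + 4959\right) = \left(\left(-36 + \frac{1}{6} \left(- \frac{1}{6}\right) 27\right)^{2} + 177\right) + \frac{63271882}{12759} = \left(\left(-36 - \frac{3}{4}\right)^{2} + 177\right) + \frac{63271882}{12759} = \left(\left(- \frac{147}{4}\right)^{2} + 177\right) + \frac{63271882}{12759} = \left(\frac{21609}{16} + 177\right) + \frac{63271882}{12759} = \frac{24441}{16} + \frac{63271882}{12759} = \frac{1324192831}{204144}$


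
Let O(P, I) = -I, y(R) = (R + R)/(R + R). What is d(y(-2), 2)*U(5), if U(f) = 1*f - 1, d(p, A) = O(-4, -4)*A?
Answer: 32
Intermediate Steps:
y(R) = 1 (y(R) = (2*R)/((2*R)) = (2*R)*(1/(2*R)) = 1)
d(p, A) = 4*A (d(p, A) = (-1*(-4))*A = 4*A)
U(f) = -1 + f (U(f) = f - 1 = -1 + f)
d(y(-2), 2)*U(5) = (4*2)*(-1 + 5) = 8*4 = 32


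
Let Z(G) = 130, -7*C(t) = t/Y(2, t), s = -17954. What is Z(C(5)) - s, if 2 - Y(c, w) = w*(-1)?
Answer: 18084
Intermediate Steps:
Y(c, w) = 2 + w (Y(c, w) = 2 - w*(-1) = 2 - (-1)*w = 2 + w)
C(t) = -t/(7*(2 + t))
Z(C(5)) - s = 130 - 1*(-17954) = 130 + 17954 = 18084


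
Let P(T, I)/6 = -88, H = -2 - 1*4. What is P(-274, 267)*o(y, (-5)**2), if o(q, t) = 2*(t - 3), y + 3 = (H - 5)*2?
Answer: -23232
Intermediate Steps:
H = -6 (H = -2 - 4 = -6)
P(T, I) = -528 (P(T, I) = 6*(-88) = -528)
y = -25 (y = -3 + (-6 - 5)*2 = -3 - 11*2 = -3 - 22 = -25)
o(q, t) = -6 + 2*t (o(q, t) = 2*(-3 + t) = -6 + 2*t)
P(-274, 267)*o(y, (-5)**2) = -528*(-6 + 2*(-5)**2) = -528*(-6 + 2*25) = -528*(-6 + 50) = -528*44 = -23232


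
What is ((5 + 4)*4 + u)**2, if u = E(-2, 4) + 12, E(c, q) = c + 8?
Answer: 2916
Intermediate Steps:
E(c, q) = 8 + c
u = 18 (u = (8 - 2) + 12 = 6 + 12 = 18)
((5 + 4)*4 + u)**2 = ((5 + 4)*4 + 18)**2 = (9*4 + 18)**2 = (36 + 18)**2 = 54**2 = 2916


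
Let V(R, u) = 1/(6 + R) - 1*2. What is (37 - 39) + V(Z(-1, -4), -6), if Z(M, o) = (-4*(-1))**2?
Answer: -87/22 ≈ -3.9545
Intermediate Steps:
Z(M, o) = 16 (Z(M, o) = 4**2 = 16)
V(R, u) = -2 + 1/(6 + R) (V(R, u) = 1/(6 + R) - 2 = -2 + 1/(6 + R))
(37 - 39) + V(Z(-1, -4), -6) = (37 - 39) + (-11 - 2*16)/(6 + 16) = -2 + (-11 - 32)/22 = -2 + (1/22)*(-43) = -2 - 43/22 = -87/22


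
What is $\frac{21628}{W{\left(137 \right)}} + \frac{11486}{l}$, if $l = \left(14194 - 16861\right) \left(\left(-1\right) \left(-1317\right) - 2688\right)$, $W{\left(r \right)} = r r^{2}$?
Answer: $\frac{108616412554}{9402041676321} \approx 0.011552$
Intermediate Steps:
$W{\left(r \right)} = r^{3}$
$l = 3656457$ ($l = - 2667 \left(1317 - 2688\right) = \left(-2667\right) \left(-1371\right) = 3656457$)
$\frac{21628}{W{\left(137 \right)}} + \frac{11486}{l} = \frac{21628}{137^{3}} + \frac{11486}{3656457} = \frac{21628}{2571353} + 11486 \cdot \frac{1}{3656457} = 21628 \cdot \frac{1}{2571353} + \frac{11486}{3656457} = \frac{21628}{2571353} + \frac{11486}{3656457} = \frac{108616412554}{9402041676321}$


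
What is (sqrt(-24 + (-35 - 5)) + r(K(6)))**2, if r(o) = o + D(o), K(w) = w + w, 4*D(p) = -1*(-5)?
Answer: 1785/16 + 212*I ≈ 111.56 + 212.0*I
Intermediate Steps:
D(p) = 5/4 (D(p) = (-1*(-5))/4 = (1/4)*5 = 5/4)
K(w) = 2*w
r(o) = 5/4 + o (r(o) = o + 5/4 = 5/4 + o)
(sqrt(-24 + (-35 - 5)) + r(K(6)))**2 = (sqrt(-24 + (-35 - 5)) + (5/4 + 2*6))**2 = (sqrt(-24 - 40) + (5/4 + 12))**2 = (sqrt(-64) + 53/4)**2 = (8*I + 53/4)**2 = (53/4 + 8*I)**2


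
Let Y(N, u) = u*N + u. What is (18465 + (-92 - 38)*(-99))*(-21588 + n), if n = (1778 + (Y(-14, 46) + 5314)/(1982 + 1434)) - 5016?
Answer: -664309050375/854 ≈ -7.7788e+8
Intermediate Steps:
Y(N, u) = u + N*u (Y(N, u) = N*u + u = u + N*u)
n = -2764073/854 (n = (1778 + (46*(1 - 14) + 5314)/(1982 + 1434)) - 5016 = (1778 + (46*(-13) + 5314)/3416) - 5016 = (1778 + (-598 + 5314)*(1/3416)) - 5016 = (1778 + 4716*(1/3416)) - 5016 = (1778 + 1179/854) - 5016 = 1519591/854 - 5016 = -2764073/854 ≈ -3236.6)
(18465 + (-92 - 38)*(-99))*(-21588 + n) = (18465 + (-92 - 38)*(-99))*(-21588 - 2764073/854) = (18465 - 130*(-99))*(-21200225/854) = (18465 + 12870)*(-21200225/854) = 31335*(-21200225/854) = -664309050375/854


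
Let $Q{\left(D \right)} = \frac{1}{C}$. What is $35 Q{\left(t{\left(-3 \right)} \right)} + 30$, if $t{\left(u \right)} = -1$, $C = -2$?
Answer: $\frac{25}{2} \approx 12.5$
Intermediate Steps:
$Q{\left(D \right)} = - \frac{1}{2}$ ($Q{\left(D \right)} = \frac{1}{-2} = - \frac{1}{2}$)
$35 Q{\left(t{\left(-3 \right)} \right)} + 30 = 35 \left(- \frac{1}{2}\right) + 30 = - \frac{35}{2} + 30 = \frac{25}{2}$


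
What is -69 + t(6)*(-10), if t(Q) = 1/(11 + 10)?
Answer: -1459/21 ≈ -69.476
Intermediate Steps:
t(Q) = 1/21
-69 + t(6)*(-10) = -69 + (1/21)*(-10) = -69 - 10/21 = -1459/21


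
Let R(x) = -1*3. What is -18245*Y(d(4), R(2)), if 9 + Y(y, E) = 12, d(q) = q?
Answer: -54735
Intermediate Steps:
R(x) = -3
Y(y, E) = 3 (Y(y, E) = -9 + 12 = 3)
-18245*Y(d(4), R(2)) = -18245*3 = -54735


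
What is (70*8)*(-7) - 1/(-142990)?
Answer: -560520799/142990 ≈ -3920.0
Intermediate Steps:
(70*8)*(-7) - 1/(-142990) = 560*(-7) - 1*(-1/142990) = -3920 + 1/142990 = -560520799/142990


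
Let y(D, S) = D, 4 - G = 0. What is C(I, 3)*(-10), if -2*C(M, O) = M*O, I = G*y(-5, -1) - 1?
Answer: -315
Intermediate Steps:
G = 4 (G = 4 - 1*0 = 4 + 0 = 4)
I = -21 (I = 4*(-5) - 1 = -20 - 1 = -21)
C(M, O) = -M*O/2
C(I, 3)*(-10) = -½*(-21)*3*(-10) = (63/2)*(-10) = -315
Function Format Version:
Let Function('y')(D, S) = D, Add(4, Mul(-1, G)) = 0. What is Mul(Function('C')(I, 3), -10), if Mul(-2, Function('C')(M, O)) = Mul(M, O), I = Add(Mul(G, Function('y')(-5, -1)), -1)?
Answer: -315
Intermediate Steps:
G = 4 (G = Add(4, Mul(-1, 0)) = Add(4, 0) = 4)
I = -21 (I = Add(Mul(4, -5), -1) = Add(-20, -1) = -21)
Function('C')(M, O) = Mul(Rational(-1, 2), M, O) (Function('C')(M, O) = Mul(Rational(-1, 2), Mul(M, O)) = Mul(Rational(-1, 2), M, O))
Mul(Function('C')(I, 3), -10) = Mul(Mul(Rational(-1, 2), -21, 3), -10) = Mul(Rational(63, 2), -10) = -315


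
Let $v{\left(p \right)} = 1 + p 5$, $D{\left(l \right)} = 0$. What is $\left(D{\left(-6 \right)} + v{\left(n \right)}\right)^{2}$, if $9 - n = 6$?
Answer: $256$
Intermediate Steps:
$n = 3$ ($n = 9 - 6 = 3$)
$v{\left(p \right)} = 1 + 5 p$
$\left(D{\left(-6 \right)} + v{\left(n \right)}\right)^{2} = \left(0 + \left(1 + 5 \cdot 3\right)\right)^{2} = \left(0 + \left(1 + 15\right)\right)^{2} = \left(0 + 16\right)^{2} = 16^{2} = 256$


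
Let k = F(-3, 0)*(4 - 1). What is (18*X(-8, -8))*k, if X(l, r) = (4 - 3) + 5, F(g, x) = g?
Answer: -972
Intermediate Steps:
k = -9 (k = -3*(4 - 1) = -3*3 = -9)
X(l, r) = 6 (X(l, r) = 1 + 5 = 6)
(18*X(-8, -8))*k = (18*6)*(-9) = 108*(-9) = -972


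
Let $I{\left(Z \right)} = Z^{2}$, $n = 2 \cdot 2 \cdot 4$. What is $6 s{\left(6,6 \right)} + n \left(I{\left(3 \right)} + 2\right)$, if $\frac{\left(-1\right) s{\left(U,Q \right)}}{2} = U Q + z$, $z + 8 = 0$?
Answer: $-160$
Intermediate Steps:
$z = -8$ ($z = -8 + 0 = -8$)
$n = 16$ ($n = 4 \cdot 4 = 16$)
$s{\left(U,Q \right)} = 16 - 2 Q U$ ($s{\left(U,Q \right)} = - 2 \left(U Q - 8\right) = - 2 \left(Q U - 8\right) = - 2 \left(-8 + Q U\right) = 16 - 2 Q U$)
$6 s{\left(6,6 \right)} + n \left(I{\left(3 \right)} + 2\right) = 6 \left(16 - 12 \cdot 6\right) + 16 \left(3^{2} + 2\right) = 6 \left(16 - 72\right) + 16 \left(9 + 2\right) = 6 \left(-56\right) + 16 \cdot 11 = -336 + 176 = -160$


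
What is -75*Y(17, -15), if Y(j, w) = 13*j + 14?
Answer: -17625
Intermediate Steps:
Y(j, w) = 14 + 13*j
-75*Y(17, -15) = -75*(14 + 13*17) = -75*(14 + 221) = -75*235 = -17625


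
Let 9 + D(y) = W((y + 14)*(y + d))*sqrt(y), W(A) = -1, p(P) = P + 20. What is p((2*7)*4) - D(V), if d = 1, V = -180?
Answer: 85 + 6*I*sqrt(5) ≈ 85.0 + 13.416*I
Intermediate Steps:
p(P) = 20 + P
D(y) = -9 - sqrt(y)
p((2*7)*4) - D(V) = (20 + (2*7)*4) - (-9 - sqrt(-180)) = (20 + 14*4) - (-9 - 6*I*sqrt(5)) = (20 + 56) - (-9 - 6*I*sqrt(5)) = 76 + (9 + 6*I*sqrt(5)) = 85 + 6*I*sqrt(5)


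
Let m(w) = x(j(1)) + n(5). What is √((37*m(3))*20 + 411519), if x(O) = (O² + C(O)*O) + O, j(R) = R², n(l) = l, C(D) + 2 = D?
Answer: √415959 ≈ 644.95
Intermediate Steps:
C(D) = -2 + D
x(O) = O + O² + O*(-2 + O) (x(O) = (O² + (-2 + O)*O) + O = (O² + O*(-2 + O)) + O = O + O² + O*(-2 + O))
m(w) = 6 (m(w) = 1²*(-1 + 2*1²) + 5 = 1*(-1 + 2*1) + 5 = 1*(-1 + 2) + 5 = 1*1 + 5 = 1 + 5 = 6)
√((37*m(3))*20 + 411519) = √((37*6)*20 + 411519) = √(222*20 + 411519) = √(4440 + 411519) = √415959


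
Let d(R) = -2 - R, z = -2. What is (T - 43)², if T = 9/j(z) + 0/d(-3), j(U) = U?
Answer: 9025/4 ≈ 2256.3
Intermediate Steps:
T = -9/2 (T = 9/(-2) + 0/(-2 - 1*(-3)) = 9*(-½) + 0/(-2 + 3) = -9/2 + 0/1 = -9/2 + 0*1 = -9/2 + 0 = -9/2 ≈ -4.5000)
(T - 43)² = (-9/2 - 43)² = (-95/2)² = 9025/4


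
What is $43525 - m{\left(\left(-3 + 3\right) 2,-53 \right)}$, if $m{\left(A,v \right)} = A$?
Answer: $43525$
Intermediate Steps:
$43525 - m{\left(\left(-3 + 3\right) 2,-53 \right)} = 43525 - \left(-3 + 3\right) 2 = 43525 - 0 \cdot 2 = 43525 - 0 = 43525 + 0 = 43525$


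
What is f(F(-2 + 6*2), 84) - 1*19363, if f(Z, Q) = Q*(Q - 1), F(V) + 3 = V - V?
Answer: -12391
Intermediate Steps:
F(V) = -3 (F(V) = -3 + (V - V) = -3 + 0 = -3)
f(Z, Q) = Q*(-1 + Q)
f(F(-2 + 6*2), 84) - 1*19363 = 84*(-1 + 84) - 1*19363 = 84*83 - 19363 = 6972 - 19363 = -12391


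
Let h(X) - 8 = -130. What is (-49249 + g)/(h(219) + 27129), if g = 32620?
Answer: -16629/27007 ≈ -0.61573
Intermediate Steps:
h(X) = -122 (h(X) = 8 - 130 = -122)
(-49249 + g)/(h(219) + 27129) = (-49249 + 32620)/(-122 + 27129) = -16629/27007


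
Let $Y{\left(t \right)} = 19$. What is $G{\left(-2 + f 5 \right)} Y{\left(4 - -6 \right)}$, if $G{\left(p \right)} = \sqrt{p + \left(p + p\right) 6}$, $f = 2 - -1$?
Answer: $247$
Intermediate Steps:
$f = 3$ ($f = 2 + 1 = 3$)
$G{\left(p \right)} = \sqrt{13} \sqrt{p}$ ($G{\left(p \right)} = \sqrt{p + 2 p 6} = \sqrt{p + 12 p} = \sqrt{13 p} = \sqrt{13} \sqrt{p}$)
$G{\left(-2 + f 5 \right)} Y{\left(4 - -6 \right)} = \sqrt{13} \sqrt{-2 + 3 \cdot 5} \cdot 19 = \sqrt{13} \sqrt{-2 + 15} \cdot 19 = \sqrt{13} \sqrt{13} \cdot 19 = 13 \cdot 19 = 247$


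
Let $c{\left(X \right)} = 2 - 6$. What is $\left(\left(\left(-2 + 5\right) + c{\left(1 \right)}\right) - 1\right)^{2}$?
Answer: $4$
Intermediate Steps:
$c{\left(X \right)} = -4$ ($c{\left(X \right)} = 2 - 6 = -4$)
$\left(\left(\left(-2 + 5\right) + c{\left(1 \right)}\right) - 1\right)^{2} = \left(\left(\left(-2 + 5\right) - 4\right) - 1\right)^{2} = \left(\left(3 - 4\right) - 1\right)^{2} = \left(-1 - 1\right)^{2} = \left(-2\right)^{2} = 4$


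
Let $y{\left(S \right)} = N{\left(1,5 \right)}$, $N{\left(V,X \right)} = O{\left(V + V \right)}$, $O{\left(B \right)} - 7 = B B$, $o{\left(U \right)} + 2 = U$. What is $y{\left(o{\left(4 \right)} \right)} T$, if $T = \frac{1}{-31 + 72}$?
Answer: $\frac{11}{41} \approx 0.26829$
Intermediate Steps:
$o{\left(U \right)} = -2 + U$
$O{\left(B \right)} = 7 + B^{2}$ ($O{\left(B \right)} = 7 + B B = 7 + B^{2}$)
$N{\left(V,X \right)} = 7 + 4 V^{2}$ ($N{\left(V,X \right)} = 7 + \left(V + V\right)^{2} = 7 + \left(2 V\right)^{2} = 7 + 4 V^{2}$)
$y{\left(S \right)} = 11$ ($y{\left(S \right)} = 7 + 4 \cdot 1^{2} = 7 + 4 \cdot 1 = 7 + 4 = 11$)
$T = \frac{1}{41} \approx 0.02439$
$y{\left(o{\left(4 \right)} \right)} T = 11 \cdot \frac{1}{41} = \frac{11}{41}$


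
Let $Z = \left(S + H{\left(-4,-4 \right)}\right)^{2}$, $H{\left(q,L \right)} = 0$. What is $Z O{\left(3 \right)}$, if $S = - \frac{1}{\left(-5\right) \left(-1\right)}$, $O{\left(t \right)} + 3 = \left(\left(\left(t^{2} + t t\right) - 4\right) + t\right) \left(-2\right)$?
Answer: $- \frac{37}{25} \approx -1.48$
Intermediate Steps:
$O{\left(t \right)} = 5 - 4 t^{2} - 2 t$ ($O{\left(t \right)} = -3 + \left(\left(\left(t^{2} + t t\right) - 4\right) + t\right) \left(-2\right) = -3 + \left(\left(\left(t^{2} + t^{2}\right) - 4\right) + t\right) \left(-2\right) = -3 + \left(\left(2 t^{2} - 4\right) + t\right) \left(-2\right) = -3 + \left(\left(-4 + 2 t^{2}\right) + t\right) \left(-2\right) = -3 + \left(-4 + t + 2 t^{2}\right) \left(-2\right) = -3 - \left(-8 + 2 t + 4 t^{2}\right) = 5 - 4 t^{2} - 2 t$)
$S = - \frac{1}{5} \approx -0.2$
$Z = \frac{1}{25}$ ($Z = \left(- \frac{1}{5} + 0\right)^{2} = \left(- \frac{1}{5}\right)^{2} = \frac{1}{25} \approx 0.04$)
$Z O{\left(3 \right)} = \frac{5 - 4 \cdot 3^{2} - 6}{25} = \frac{5 - 36 - 6}{25} = \frac{1}{25} \left(-37\right) = - \frac{37}{25}$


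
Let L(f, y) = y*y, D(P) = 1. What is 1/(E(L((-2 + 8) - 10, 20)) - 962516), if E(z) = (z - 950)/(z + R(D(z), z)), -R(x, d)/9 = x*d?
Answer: -64/61601013 ≈ -1.0389e-6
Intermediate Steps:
L(f, y) = y**2
R(x, d) = -9*d*x (R(x, d) = -9*x*d = -9*d*x)
E(z) = -(-950 + z)/(8*z) (E(z) = (z - 950)/(z - 9*z*1) = (-950 + z)/(z - 9*z) = (-950 + z)/((-8*z)) = (-950 + z)*(-1/(8*z)) = -(-950 + z)/(8*z))
1/(E(L((-2 + 8) - 10, 20)) - 962516) = 1/((950 - 1*20**2)/(8*(20**2)) - 962516) = 1/((1/8)*(950 - 1*400)/400 - 962516) = 1/((1/8)*(1/400)*(950 - 400) - 962516) = 1/((1/8)*(1/400)*550 - 962516) = 1/(11/64 - 962516) = 1/(-61601013/64) = -64/61601013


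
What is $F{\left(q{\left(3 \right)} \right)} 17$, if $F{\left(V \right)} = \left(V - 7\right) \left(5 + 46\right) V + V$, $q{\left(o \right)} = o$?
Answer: $-10353$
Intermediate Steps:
$F{\left(V \right)} = V + V \left(-357 + 51 V\right)$ ($F{\left(V \right)} = \left(-7 + V\right) 51 V + V = \left(-357 + 51 V\right) V + V = V \left(-357 + 51 V\right) + V = V + V \left(-357 + 51 V\right)$)
$F{\left(q{\left(3 \right)} \right)} 17 = 3 \left(-356 + 51 \cdot 3\right) 17 = 3 \left(-356 + 153\right) 17 = 3 \left(-203\right) 17 = \left(-609\right) 17 = -10353$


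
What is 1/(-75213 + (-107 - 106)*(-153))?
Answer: -1/42624 ≈ -2.3461e-5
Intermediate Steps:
1/(-75213 + (-107 - 106)*(-153)) = 1/(-75213 - 213*(-153)) = 1/(-75213 + 32589) = 1/(-42624) = -1/42624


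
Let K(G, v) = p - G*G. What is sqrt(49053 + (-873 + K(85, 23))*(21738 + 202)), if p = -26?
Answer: I*sqrt(178191507) ≈ 13349.0*I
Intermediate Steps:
K(G, v) = -26 - G**2 (K(G, v) = -26 - G*G = -26 - G**2)
sqrt(49053 + (-873 + K(85, 23))*(21738 + 202)) = sqrt(49053 + (-873 + (-26 - 1*85**2))*(21738 + 202)) = sqrt(49053 + (-873 + (-26 - 1*7225))*21940) = sqrt(49053 + (-873 + (-26 - 7225))*21940) = sqrt(49053 + (-873 - 7251)*21940) = sqrt(49053 - 8124*21940) = sqrt(49053 - 178240560) = sqrt(-178191507) = I*sqrt(178191507)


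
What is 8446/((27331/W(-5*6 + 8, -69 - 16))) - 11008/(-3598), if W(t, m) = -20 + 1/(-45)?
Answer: -6920770874/2212581105 ≈ -3.1279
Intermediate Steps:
W(t, m) = -901/45 (W(t, m) = -20 - 1/45 = -901/45)
8446/((27331/W(-5*6 + 8, -69 - 16))) - 11008/(-3598) = 8446/((27331/(-901/45))) - 11008/(-3598) = 8446/((27331*(-45/901))) - 11008*(-1/3598) = 8446/(-1229895/901) + 5504/1799 = 8446*(-901/1229895) + 5504/1799 = -7609846/1229895 + 5504/1799 = -6920770874/2212581105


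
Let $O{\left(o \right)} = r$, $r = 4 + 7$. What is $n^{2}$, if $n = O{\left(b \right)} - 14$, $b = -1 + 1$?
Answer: $9$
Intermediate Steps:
$b = 0$
$r = 11$
$O{\left(o \right)} = 11$
$n = -3$ ($n = 11 - 14 = -3$)
$n^{2} = \left(-3\right)^{2} = 9$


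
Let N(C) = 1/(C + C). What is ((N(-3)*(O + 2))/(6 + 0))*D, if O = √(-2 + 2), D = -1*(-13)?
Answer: -13/18 ≈ -0.72222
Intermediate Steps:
N(C) = 1/(2*C)
D = 13
O = 0 (O = √0 = 0)
((N(-3)*(O + 2))/(6 + 0))*D = ((((½)/(-3))*(0 + 2))/(6 + 0))*13 = ((((½)*(-⅓))*2)/6)*13 = (-⅙*2*(⅙))*13 = -⅓*⅙*13 = -1/18*13 = -13/18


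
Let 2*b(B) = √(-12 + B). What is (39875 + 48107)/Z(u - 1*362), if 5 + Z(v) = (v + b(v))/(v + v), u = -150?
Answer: -415151161344/21233795 + 90093568*I*√131/21233795 ≈ -19551.0 + 48.563*I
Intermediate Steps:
b(B) = √(-12 + B)/2
Z(v) = -5 + (v + √(-12 + v)/2)/(2*v) (Z(v) = -5 + (v + √(-12 + v)/2)/(v + v) = -5 + (v + √(-12 + v)/2)/((2*v)) = -5 + (v + √(-12 + v)/2)*(1/(2*v)) = -5 + (v + √(-12 + v)/2)/(2*v))
(39875 + 48107)/Z(u - 1*362) = (39875 + 48107)/(((√(-12 + (-150 - 1*362)) - 18*(-150 - 1*362))/(4*(-150 - 1*362)))) = 87982/(((√(-12 + (-150 - 362)) - 18*(-150 - 362))/(4*(-150 - 362)))) = 87982/(((¼)*(√(-12 - 512) - 18*(-512))/(-512))) = 87982/(((¼)*(-1/512)*(√(-524) + 9216))) = 87982/(((¼)*(-1/512)*(2*I*√131 + 9216))) = 87982/(((¼)*(-1/512)*(9216 + 2*I*√131))) = 87982/(-9/2 - I*√131/1024)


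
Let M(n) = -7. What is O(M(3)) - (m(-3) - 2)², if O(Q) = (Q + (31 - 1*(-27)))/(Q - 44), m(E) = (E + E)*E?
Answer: -257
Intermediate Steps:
m(E) = 2*E² (m(E) = (2*E)*E = 2*E²)
O(Q) = (58 + Q)/(-44 + Q) (O(Q) = (Q + (31 + 27))/(-44 + Q) = (Q + 58)/(-44 + Q) = (58 + Q)/(-44 + Q))
O(M(3)) - (m(-3) - 2)² = (58 - 7)/(-44 - 7) - (2*(-3)² - 2)² = 51/(-51) - (2*9 - 2)² = -1/51*51 - (18 - 2)² = -1 - 1*16² = -1 - 1*256 = -1 - 256 = -257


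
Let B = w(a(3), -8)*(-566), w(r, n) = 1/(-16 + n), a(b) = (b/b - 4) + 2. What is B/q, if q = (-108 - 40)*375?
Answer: -283/666000 ≈ -0.00042492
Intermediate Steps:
a(b) = -1 (a(b) = (1 - 4) + 2 = -3 + 2 = -1)
B = 283/12 (B = -566/(-16 - 8) = -566/(-24) = -1/24*(-566) = 283/12 ≈ 23.583)
q = -55500 (q = -148*375 = -55500)
B/q = (283/12)/(-55500) = (283/12)*(-1/55500) = -283/666000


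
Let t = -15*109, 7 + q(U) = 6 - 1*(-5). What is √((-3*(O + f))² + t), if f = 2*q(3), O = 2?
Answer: 7*I*√15 ≈ 27.111*I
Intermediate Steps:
q(U) = 4 (q(U) = -7 + (6 - 1*(-5)) = -7 + (6 + 5) = -7 + 11 = 4)
t = -1635
f = 8 (f = 2*4 = 8)
√((-3*(O + f))² + t) = √((-3*(2 + 8))² - 1635) = √((-3*10)² - 1635) = √((-30)² - 1635) = √(900 - 1635) = √(-735) = 7*I*√15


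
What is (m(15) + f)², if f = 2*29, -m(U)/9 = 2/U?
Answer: 80656/25 ≈ 3226.2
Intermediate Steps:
m(U) = -18/U
f = 58
(m(15) + f)² = (-18/15 + 58)² = (-18*1/15 + 58)² = (-6/5 + 58)² = (284/5)² = 80656/25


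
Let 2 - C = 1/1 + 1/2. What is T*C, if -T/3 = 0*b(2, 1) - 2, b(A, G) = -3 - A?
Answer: 3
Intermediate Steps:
C = ½ (C = 2 - (1/1 + 1/2) = 2 - (1*1 + 1*(½)) = 2 - (1 + ½) = 2 - 1*3/2 = 2 - 3/2 = ½ ≈ 0.50000)
T = 6 (T = -3*(0*(-3 - 1*2) - 2) = -3*(0*(-3 - 2) - 2) = -3*(0*(-5) - 2) = -3*(0 - 2) = -3*(-2) = 6)
T*C = 6*(½) = 3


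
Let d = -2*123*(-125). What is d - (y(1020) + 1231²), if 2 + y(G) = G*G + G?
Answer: -2526029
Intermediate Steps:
d = 30750 (d = -246*(-125) = 30750)
y(G) = -2 + G + G² (y(G) = -2 + (G*G + G) = -2 + (G² + G) = -2 + (G + G²) = -2 + G + G²)
d - (y(1020) + 1231²) = 30750 - ((-2 + 1020 + 1020²) + 1231²) = 30750 - ((-2 + 1020 + 1040400) + 1515361) = 30750 - (1041418 + 1515361) = 30750 - 1*2556779 = 30750 - 2556779 = -2526029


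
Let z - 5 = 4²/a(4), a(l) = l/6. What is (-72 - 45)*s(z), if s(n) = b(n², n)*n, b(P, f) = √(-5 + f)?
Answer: -6786*√6 ≈ -16622.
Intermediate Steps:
a(l) = l/6 (a(l) = l*(⅙) = l/6)
z = 29 (z = 5 + 4²/(((⅙)*4)) = 5 + 16/(⅔) = 5 + 16*(3/2) = 5 + 24 = 29)
s(n) = n*√(-5 + n) (s(n) = √(-5 + n)*n = n*√(-5 + n))
(-72 - 45)*s(z) = (-72 - 45)*(29*√(-5 + 29)) = -3393*√24 = -3393*2*√6 = -6786*√6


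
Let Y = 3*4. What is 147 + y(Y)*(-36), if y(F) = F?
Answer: -285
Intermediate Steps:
Y = 12
147 + y(Y)*(-36) = 147 + 12*(-36) = 147 - 432 = -285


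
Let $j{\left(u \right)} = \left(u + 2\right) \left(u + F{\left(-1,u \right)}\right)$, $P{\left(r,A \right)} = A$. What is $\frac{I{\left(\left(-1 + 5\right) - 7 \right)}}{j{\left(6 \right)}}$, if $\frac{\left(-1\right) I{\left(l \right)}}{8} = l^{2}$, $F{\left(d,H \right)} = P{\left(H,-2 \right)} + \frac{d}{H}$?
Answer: $- \frac{54}{23} \approx -2.3478$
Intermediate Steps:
$F{\left(d,H \right)} = -2 + \frac{d}{H}$
$j{\left(u \right)} = \left(2 + u\right) \left(-2 + u - \frac{1}{u}\right)$ ($j{\left(u \right)} = \left(u + 2\right) \left(u - \left(2 + \frac{1}{u}\right)\right) = \left(2 + u\right) \left(-2 + u - \frac{1}{u}\right)$)
$I{\left(l \right)} = - 8 l^{2}$
$\frac{I{\left(\left(-1 + 5\right) - 7 \right)}}{j{\left(6 \right)}} = \frac{\left(-8\right) \left(\left(-1 + 5\right) - 7\right)^{2}}{-5 + 6^{2} - \frac{2}{6}} = \frac{\left(-8\right) \left(4 - 7\right)^{2}}{-5 + 36 - \frac{1}{3}} = \frac{\left(-8\right) \left(-3\right)^{2}}{-5 + 36 - \frac{1}{3}} = \frac{\left(-8\right) 9}{\frac{92}{3}} = \left(-72\right) \frac{3}{92} = - \frac{54}{23}$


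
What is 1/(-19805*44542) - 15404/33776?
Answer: -1698588128127/3724455496820 ≈ -0.45606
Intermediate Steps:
1/(-19805*44542) - 15404/33776 = -1/19805*1/44542 - 15404*1/33776 = -1/882154310 - 3851/8444 = -1698588128127/3724455496820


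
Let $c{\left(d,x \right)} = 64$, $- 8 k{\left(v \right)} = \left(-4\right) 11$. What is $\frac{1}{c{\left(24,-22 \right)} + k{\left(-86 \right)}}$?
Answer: $\frac{2}{139} \approx 0.014388$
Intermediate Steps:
$k{\left(v \right)} = \frac{11}{2}$ ($k{\left(v \right)} = - \frac{\left(-4\right) 11}{8} = \left(- \frac{1}{8}\right) \left(-44\right) = \frac{11}{2}$)
$\frac{1}{c{\left(24,-22 \right)} + k{\left(-86 \right)}} = \frac{1}{64 + \frac{11}{2}} = \frac{1}{\frac{139}{2}} = \frac{2}{139}$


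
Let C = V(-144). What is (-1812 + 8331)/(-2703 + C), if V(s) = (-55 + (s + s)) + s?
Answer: -6519/3190 ≈ -2.0436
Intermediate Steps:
V(s) = -55 + 3*s (V(s) = (-55 + 2*s) + s = -55 + 3*s)
C = -487 (C = -55 + 3*(-144) = -55 - 432 = -487)
(-1812 + 8331)/(-2703 + C) = (-1812 + 8331)/(-2703 - 487) = 6519/(-3190) = 6519*(-1/3190) = -6519/3190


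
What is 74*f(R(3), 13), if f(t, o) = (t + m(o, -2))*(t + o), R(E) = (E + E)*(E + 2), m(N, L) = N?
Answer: 136826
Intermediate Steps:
R(E) = 2*E*(2 + E) (R(E) = (2*E)*(2 + E) = 2*E*(2 + E))
f(t, o) = (o + t)**2 (f(t, o) = (t + o)*(t + o) = (o + t)*(o + t) = (o + t)**2)
74*f(R(3), 13) = 74*(13**2 + (2*3*(2 + 3))**2 + 2*13*(2*3*(2 + 3))) = 74*(169 + (2*3*5)**2 + 2*13*(2*3*5)) = 74*(169 + 30**2 + 2*13*30) = 74*(169 + 900 + 780) = 74*1849 = 136826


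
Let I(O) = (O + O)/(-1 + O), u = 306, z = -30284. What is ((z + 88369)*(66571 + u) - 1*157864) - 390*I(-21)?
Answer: 42728311301/11 ≈ 3.8844e+9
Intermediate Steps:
I(O) = 2*O/(-1 + O) (I(O) = (2*O)/(-1 + O) = 2*O/(-1 + O))
((z + 88369)*(66571 + u) - 1*157864) - 390*I(-21) = ((-30284 + 88369)*(66571 + 306) - 1*157864) - 390*2*(-21)/(-1 - 21) = (58085*66877 - 157864) - 390*2*(-21)/(-22) = (3884550545 - 157864) - 390*2*(-21)*(-1/22) = 3884392681 - 390*21/11 = 3884392681 - 1*8190/11 = 3884392681 - 8190/11 = 42728311301/11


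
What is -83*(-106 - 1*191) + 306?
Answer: 24957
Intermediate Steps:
-83*(-106 - 1*191) + 306 = -83*(-106 - 191) + 306 = -83*(-297) + 306 = 24651 + 306 = 24957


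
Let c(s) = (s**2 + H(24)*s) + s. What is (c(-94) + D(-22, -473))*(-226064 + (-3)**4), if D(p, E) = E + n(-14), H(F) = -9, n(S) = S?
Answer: -2056671283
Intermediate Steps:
D(p, E) = -14 + E (D(p, E) = E - 14 = -14 + E)
c(s) = s**2 - 8*s (c(s) = (s**2 - 9*s) + s = s**2 - 8*s)
(c(-94) + D(-22, -473))*(-226064 + (-3)**4) = (-94*(-8 - 94) + (-14 - 473))*(-226064 + (-3)**4) = (-94*(-102) - 487)*(-226064 + 81) = (9588 - 487)*(-225983) = 9101*(-225983) = -2056671283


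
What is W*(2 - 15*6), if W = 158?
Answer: -13904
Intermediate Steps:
W*(2 - 15*6) = 158*(2 - 15*6) = 158*(2 - 90) = 158*(-88) = -13904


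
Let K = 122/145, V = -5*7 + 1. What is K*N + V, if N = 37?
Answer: -416/145 ≈ -2.8690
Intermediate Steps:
V = -34 (V = -35 + 1 = -34)
K = 122/145 (K = 122*(1/145) = 122/145 ≈ 0.84138)
K*N + V = (122/145)*37 - 34 = 4514/145 - 34 = -416/145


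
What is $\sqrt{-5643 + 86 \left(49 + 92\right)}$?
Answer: $\sqrt{6483} \approx 80.517$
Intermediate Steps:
$\sqrt{-5643 + 86 \left(49 + 92\right)} = \sqrt{-5643 + 86 \cdot 141} = \sqrt{-5643 + 12126} = \sqrt{6483}$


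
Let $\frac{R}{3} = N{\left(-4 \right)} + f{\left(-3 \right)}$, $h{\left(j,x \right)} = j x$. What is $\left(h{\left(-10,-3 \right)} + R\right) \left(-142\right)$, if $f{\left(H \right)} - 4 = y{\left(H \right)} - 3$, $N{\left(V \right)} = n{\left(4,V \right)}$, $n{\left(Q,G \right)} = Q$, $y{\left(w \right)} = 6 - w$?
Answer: $-10224$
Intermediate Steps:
$N{\left(V \right)} = 4$
$f{\left(H \right)} = 7 - H$ ($f{\left(H \right)} = 4 - \left(-3 + H\right) = 7 - H$)
$R = 42$ ($R = 3 \left(4 + \left(7 - -3\right)\right) = 3 \left(4 + \left(7 + 3\right)\right) = 3 \left(4 + 10\right) = 3 \cdot 14 = 42$)
$\left(h{\left(-10,-3 \right)} + R\right) \left(-142\right) = \left(\left(-10\right) \left(-3\right) + 42\right) \left(-142\right) = \left(30 + 42\right) \left(-142\right) = 72 \left(-142\right) = -10224$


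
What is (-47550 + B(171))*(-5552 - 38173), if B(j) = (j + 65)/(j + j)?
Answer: 118508333900/57 ≈ 2.0791e+9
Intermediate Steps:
B(j) = (65 + j)/(2*j) (B(j) = (65 + j)/((2*j)) = (65 + j)*(1/(2*j)) = (65 + j)/(2*j))
(-47550 + B(171))*(-5552 - 38173) = (-47550 + (½)*(65 + 171)/171)*(-5552 - 38173) = (-47550 + (½)*(1/171)*236)*(-43725) = (-47550 + 118/171)*(-43725) = -8130932/171*(-43725) = 118508333900/57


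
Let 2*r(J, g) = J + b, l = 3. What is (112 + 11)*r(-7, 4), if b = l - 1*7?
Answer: -1353/2 ≈ -676.50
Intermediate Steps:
b = -4 (b = 3 - 1*7 = 3 - 7 = -4)
r(J, g) = -2 + J/2 (r(J, g) = (J - 4)/2 = (-4 + J)/2 = -2 + J/2)
(112 + 11)*r(-7, 4) = (112 + 11)*(-2 + (½)*(-7)) = 123*(-2 - 7/2) = 123*(-11/2) = -1353/2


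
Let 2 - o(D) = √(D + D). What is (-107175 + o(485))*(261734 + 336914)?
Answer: -64158902104 - 598648*√970 ≈ -6.4178e+10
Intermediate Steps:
o(D) = 2 - √2*√D (o(D) = 2 - √(D + D) = 2 - √(2*D) = 2 - √2*√D)
(-107175 + o(485))*(261734 + 336914) = (-107175 + (2 - √2*√485))*(261734 + 336914) = (-107175 + (2 - √970))*598648 = (-107173 - √970)*598648 = -64158902104 - 598648*√970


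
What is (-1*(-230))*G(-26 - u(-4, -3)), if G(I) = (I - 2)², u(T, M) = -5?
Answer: 121670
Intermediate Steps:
G(I) = (-2 + I)²
(-1*(-230))*G(-26 - u(-4, -3)) = (-1*(-230))*(-2 + (-26 - 1*(-5)))² = 230*(-2 + (-26 + 5))² = 230*(-2 - 21)² = 230*(-23)² = 230*529 = 121670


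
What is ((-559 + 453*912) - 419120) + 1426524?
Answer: 1419981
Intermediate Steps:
((-559 + 453*912) - 419120) + 1426524 = ((-559 + 413136) - 419120) + 1426524 = (412577 - 419120) + 1426524 = -6543 + 1426524 = 1419981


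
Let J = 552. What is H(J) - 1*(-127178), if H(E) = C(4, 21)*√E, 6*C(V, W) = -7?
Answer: 127178 - 7*√138/3 ≈ 1.2715e+5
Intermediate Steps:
C(V, W) = -7/6 (C(V, W) = (⅙)*(-7) = -7/6)
H(E) = -7*√E/6
H(J) - 1*(-127178) = -7*√138/3 - 1*(-127178) = -7*√138/3 + 127178 = 127178 - 7*√138/3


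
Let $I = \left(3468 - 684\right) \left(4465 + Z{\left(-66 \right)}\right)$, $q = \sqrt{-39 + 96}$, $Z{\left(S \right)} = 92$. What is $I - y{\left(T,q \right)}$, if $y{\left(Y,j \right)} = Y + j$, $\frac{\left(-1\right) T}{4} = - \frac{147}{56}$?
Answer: $\frac{25373355}{2} - \sqrt{57} \approx 1.2687 \cdot 10^{7}$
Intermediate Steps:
$q = \sqrt{57} \approx 7.5498$
$T = \frac{21}{2}$ ($T = - 4 \left(- \frac{147}{56}\right) = - 4 \left(\left(-147\right) \frac{1}{56}\right) = \left(-4\right) \left(- \frac{21}{8}\right) = \frac{21}{2} \approx 10.5$)
$I = 12686688$ ($I = \left(3468 - 684\right) \left(4465 + 92\right) = 2784 \cdot 4557 = 12686688$)
$I - y{\left(T,q \right)} = 12686688 - \left(\frac{21}{2} + \sqrt{57}\right) = \frac{25373355}{2} - \sqrt{57}$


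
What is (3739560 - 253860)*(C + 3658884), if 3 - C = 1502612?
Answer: 7516127767500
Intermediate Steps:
C = -1502609 (C = 3 - 1*1502612 = 3 - 1502612 = -1502609)
(3739560 - 253860)*(C + 3658884) = (3739560 - 253860)*(-1502609 + 3658884) = 3485700*2156275 = 7516127767500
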